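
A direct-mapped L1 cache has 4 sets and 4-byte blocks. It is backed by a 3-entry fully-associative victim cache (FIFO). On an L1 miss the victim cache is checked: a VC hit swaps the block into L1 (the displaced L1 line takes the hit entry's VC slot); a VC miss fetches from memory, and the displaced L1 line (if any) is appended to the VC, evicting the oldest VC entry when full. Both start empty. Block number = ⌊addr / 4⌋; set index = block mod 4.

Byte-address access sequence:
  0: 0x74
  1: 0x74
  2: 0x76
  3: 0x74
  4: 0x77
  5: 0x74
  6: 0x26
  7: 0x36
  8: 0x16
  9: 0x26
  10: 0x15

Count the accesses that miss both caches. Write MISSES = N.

#0 0x74→b29/s1 MISS; vc=[]
#1 0x74→b29/s1 L1-HIT; vc=[]
#2 0x76→b29/s1 L1-HIT; vc=[]
#3 0x74→b29/s1 L1-HIT; vc=[]
#4 0x77→b29/s1 L1-HIT; vc=[]
#5 0x74→b29/s1 L1-HIT; vc=[]
#6 0x26→b9/s1 MISS; vc=[29]
#7 0x36→b13/s1 MISS; vc=[29,9]
#8 0x16→b5/s1 MISS; vc=[29,9,13]
#9 0x26→b9/s1 VC-HIT; vc=[29,5,13]
#10 0x15→b5/s1 VC-HIT; vc=[29,9,13]

MISSES = 4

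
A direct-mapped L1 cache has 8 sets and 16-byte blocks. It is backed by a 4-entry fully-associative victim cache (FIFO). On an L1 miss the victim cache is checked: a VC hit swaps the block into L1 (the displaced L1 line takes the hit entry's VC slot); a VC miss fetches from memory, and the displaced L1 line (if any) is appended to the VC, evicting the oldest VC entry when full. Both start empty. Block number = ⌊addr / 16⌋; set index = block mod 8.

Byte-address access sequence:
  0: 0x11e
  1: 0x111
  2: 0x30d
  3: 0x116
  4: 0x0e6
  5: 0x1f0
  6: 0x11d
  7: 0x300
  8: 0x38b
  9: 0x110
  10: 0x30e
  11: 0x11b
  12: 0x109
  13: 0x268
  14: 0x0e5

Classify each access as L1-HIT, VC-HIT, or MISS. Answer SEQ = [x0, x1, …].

SEQ = [MISS, L1-HIT, MISS, L1-HIT, MISS, MISS, L1-HIT, L1-HIT, MISS, L1-HIT, VC-HIT, L1-HIT, MISS, MISS, VC-HIT]

  [0] addr=0x11e blk=17 s=1: MISS | VC []
  [1] addr=0x111 blk=17 s=1: L1-HIT | VC []
  [2] addr=0x30d blk=48 s=0: MISS | VC []
  [3] addr=0x116 blk=17 s=1: L1-HIT | VC []
  [4] addr=0xe6 blk=14 s=6: MISS | VC []
  [5] addr=0x1f0 blk=31 s=7: MISS | VC []
  [6] addr=0x11d blk=17 s=1: L1-HIT | VC []
  [7] addr=0x300 blk=48 s=0: L1-HIT | VC []
  [8] addr=0x38b blk=56 s=0: MISS | VC [48]
  [9] addr=0x110 blk=17 s=1: L1-HIT | VC [48]
  [10] addr=0x30e blk=48 s=0: VC-HIT | VC [56]
  [11] addr=0x11b blk=17 s=1: L1-HIT | VC [56]
  [12] addr=0x109 blk=16 s=0: MISS | VC [56, 48]
  [13] addr=0x268 blk=38 s=6: MISS | VC [56, 48, 14]
  [14] addr=0xe5 blk=14 s=6: VC-HIT | VC [56, 48, 38]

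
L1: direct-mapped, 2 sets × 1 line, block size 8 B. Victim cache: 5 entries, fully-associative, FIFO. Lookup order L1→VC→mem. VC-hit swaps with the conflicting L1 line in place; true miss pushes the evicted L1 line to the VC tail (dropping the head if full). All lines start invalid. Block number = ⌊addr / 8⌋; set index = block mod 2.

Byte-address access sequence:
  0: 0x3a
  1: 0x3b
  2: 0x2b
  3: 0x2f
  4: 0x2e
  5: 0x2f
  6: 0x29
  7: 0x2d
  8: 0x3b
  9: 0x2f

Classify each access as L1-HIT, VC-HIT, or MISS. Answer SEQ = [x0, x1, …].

0: 0x3a (blk 7, set 1) → MISS  vc=[]
1: 0x3b (blk 7, set 1) → L1-HIT  vc=[]
2: 0x2b (blk 5, set 1) → MISS  vc=[7]
3: 0x2f (blk 5, set 1) → L1-HIT  vc=[7]
4: 0x2e (blk 5, set 1) → L1-HIT  vc=[7]
5: 0x2f (blk 5, set 1) → L1-HIT  vc=[7]
6: 0x29 (blk 5, set 1) → L1-HIT  vc=[7]
7: 0x2d (blk 5, set 1) → L1-HIT  vc=[7]
8: 0x3b (blk 7, set 1) → VC-HIT  vc=[5]
9: 0x2f (blk 5, set 1) → VC-HIT  vc=[7]

SEQ = [MISS, L1-HIT, MISS, L1-HIT, L1-HIT, L1-HIT, L1-HIT, L1-HIT, VC-HIT, VC-HIT]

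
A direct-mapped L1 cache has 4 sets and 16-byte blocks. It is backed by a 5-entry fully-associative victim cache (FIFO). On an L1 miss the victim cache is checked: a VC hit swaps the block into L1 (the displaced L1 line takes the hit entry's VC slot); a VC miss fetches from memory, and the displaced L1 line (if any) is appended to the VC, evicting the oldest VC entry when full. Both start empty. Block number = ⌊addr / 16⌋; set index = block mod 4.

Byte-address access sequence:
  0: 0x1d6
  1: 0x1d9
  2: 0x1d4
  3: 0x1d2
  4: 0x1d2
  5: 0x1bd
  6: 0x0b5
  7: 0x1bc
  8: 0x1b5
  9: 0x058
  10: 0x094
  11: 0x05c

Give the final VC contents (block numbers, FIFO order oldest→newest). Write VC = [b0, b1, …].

  [0] addr=0x1d6 blk=29 s=1: MISS | VC []
  [1] addr=0x1d9 blk=29 s=1: L1-HIT | VC []
  [2] addr=0x1d4 blk=29 s=1: L1-HIT | VC []
  [3] addr=0x1d2 blk=29 s=1: L1-HIT | VC []
  [4] addr=0x1d2 blk=29 s=1: L1-HIT | VC []
  [5] addr=0x1bd blk=27 s=3: MISS | VC []
  [6] addr=0xb5 blk=11 s=3: MISS | VC [27]
  [7] addr=0x1bc blk=27 s=3: VC-HIT | VC [11]
  [8] addr=0x1b5 blk=27 s=3: L1-HIT | VC [11]
  [9] addr=0x58 blk=5 s=1: MISS | VC [11, 29]
  [10] addr=0x94 blk=9 s=1: MISS | VC [11, 29, 5]
  [11] addr=0x5c blk=5 s=1: VC-HIT | VC [11, 29, 9]

VC = [11, 29, 9]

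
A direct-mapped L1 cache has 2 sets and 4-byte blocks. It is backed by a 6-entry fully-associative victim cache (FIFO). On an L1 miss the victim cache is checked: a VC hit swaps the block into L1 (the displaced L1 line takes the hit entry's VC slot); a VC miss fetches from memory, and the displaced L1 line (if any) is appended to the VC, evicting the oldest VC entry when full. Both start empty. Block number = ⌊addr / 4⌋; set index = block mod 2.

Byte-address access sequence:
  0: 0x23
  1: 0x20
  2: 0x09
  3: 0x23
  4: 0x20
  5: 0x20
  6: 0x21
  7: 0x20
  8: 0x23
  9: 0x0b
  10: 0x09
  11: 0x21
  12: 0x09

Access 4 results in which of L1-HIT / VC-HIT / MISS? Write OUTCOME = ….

OUTCOME = L1-HIT

#0 0x23→b8/s0 MISS; vc=[]
#1 0x20→b8/s0 L1-HIT; vc=[]
#2 0x9→b2/s0 MISS; vc=[8]
#3 0x23→b8/s0 VC-HIT; vc=[2]
#4 0x20→b8/s0 L1-HIT; vc=[2]
#5 0x20→b8/s0 L1-HIT; vc=[2]
#6 0x21→b8/s0 L1-HIT; vc=[2]
#7 0x20→b8/s0 L1-HIT; vc=[2]
#8 0x23→b8/s0 L1-HIT; vc=[2]
#9 0xb→b2/s0 VC-HIT; vc=[8]
#10 0x9→b2/s0 L1-HIT; vc=[8]
#11 0x21→b8/s0 VC-HIT; vc=[2]
#12 0x9→b2/s0 VC-HIT; vc=[8]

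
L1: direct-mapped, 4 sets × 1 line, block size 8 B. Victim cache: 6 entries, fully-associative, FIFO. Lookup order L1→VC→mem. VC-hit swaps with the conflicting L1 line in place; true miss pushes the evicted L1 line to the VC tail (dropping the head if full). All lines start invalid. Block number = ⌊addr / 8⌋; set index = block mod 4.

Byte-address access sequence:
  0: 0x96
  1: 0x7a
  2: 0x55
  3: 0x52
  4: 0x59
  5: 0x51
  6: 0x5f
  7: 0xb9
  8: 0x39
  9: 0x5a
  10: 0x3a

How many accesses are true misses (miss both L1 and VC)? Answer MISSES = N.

  [0] addr=0x96 blk=18 s=2: MISS | VC []
  [1] addr=0x7a blk=15 s=3: MISS | VC []
  [2] addr=0x55 blk=10 s=2: MISS | VC [18]
  [3] addr=0x52 blk=10 s=2: L1-HIT | VC [18]
  [4] addr=0x59 blk=11 s=3: MISS | VC [18, 15]
  [5] addr=0x51 blk=10 s=2: L1-HIT | VC [18, 15]
  [6] addr=0x5f blk=11 s=3: L1-HIT | VC [18, 15]
  [7] addr=0xb9 blk=23 s=3: MISS | VC [18, 15, 11]
  [8] addr=0x39 blk=7 s=3: MISS | VC [18, 15, 11, 23]
  [9] addr=0x5a blk=11 s=3: VC-HIT | VC [18, 15, 7, 23]
  [10] addr=0x3a blk=7 s=3: VC-HIT | VC [18, 15, 11, 23]

MISSES = 6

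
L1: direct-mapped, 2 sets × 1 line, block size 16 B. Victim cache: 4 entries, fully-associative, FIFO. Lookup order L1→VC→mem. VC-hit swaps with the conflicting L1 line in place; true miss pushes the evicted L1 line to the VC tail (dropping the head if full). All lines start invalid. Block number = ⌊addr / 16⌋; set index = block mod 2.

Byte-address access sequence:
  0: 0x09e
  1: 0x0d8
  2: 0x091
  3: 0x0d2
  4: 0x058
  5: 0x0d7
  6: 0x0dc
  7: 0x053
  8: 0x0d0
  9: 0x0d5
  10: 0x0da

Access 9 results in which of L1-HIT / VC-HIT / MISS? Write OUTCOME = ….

#0 0x9e→b9/s1 MISS; vc=[]
#1 0xd8→b13/s1 MISS; vc=[9]
#2 0x91→b9/s1 VC-HIT; vc=[13]
#3 0xd2→b13/s1 VC-HIT; vc=[9]
#4 0x58→b5/s1 MISS; vc=[9,13]
#5 0xd7→b13/s1 VC-HIT; vc=[9,5]
#6 0xdc→b13/s1 L1-HIT; vc=[9,5]
#7 0x53→b5/s1 VC-HIT; vc=[9,13]
#8 0xd0→b13/s1 VC-HIT; vc=[9,5]
#9 0xd5→b13/s1 L1-HIT; vc=[9,5]
#10 0xda→b13/s1 L1-HIT; vc=[9,5]

OUTCOME = L1-HIT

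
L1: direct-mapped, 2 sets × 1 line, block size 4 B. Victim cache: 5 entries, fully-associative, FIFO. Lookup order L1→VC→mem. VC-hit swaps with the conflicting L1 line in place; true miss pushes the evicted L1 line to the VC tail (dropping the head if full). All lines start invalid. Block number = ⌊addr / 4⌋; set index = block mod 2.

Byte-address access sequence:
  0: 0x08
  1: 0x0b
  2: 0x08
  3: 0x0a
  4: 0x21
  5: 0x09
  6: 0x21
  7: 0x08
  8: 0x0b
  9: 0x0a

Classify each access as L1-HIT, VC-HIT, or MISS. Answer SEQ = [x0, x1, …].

SEQ = [MISS, L1-HIT, L1-HIT, L1-HIT, MISS, VC-HIT, VC-HIT, VC-HIT, L1-HIT, L1-HIT]

#0 0x8→b2/s0 MISS; vc=[]
#1 0xb→b2/s0 L1-HIT; vc=[]
#2 0x8→b2/s0 L1-HIT; vc=[]
#3 0xa→b2/s0 L1-HIT; vc=[]
#4 0x21→b8/s0 MISS; vc=[2]
#5 0x9→b2/s0 VC-HIT; vc=[8]
#6 0x21→b8/s0 VC-HIT; vc=[2]
#7 0x8→b2/s0 VC-HIT; vc=[8]
#8 0xb→b2/s0 L1-HIT; vc=[8]
#9 0xa→b2/s0 L1-HIT; vc=[8]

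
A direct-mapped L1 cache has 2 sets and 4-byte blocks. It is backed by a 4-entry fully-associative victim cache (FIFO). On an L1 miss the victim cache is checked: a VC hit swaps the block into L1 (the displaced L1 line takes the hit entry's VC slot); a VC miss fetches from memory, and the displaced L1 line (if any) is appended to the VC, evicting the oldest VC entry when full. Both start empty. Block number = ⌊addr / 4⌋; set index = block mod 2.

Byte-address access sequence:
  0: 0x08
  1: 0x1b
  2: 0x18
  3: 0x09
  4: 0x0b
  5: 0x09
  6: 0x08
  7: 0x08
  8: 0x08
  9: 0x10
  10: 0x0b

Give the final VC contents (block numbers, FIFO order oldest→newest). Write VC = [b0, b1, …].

VC = [6, 4]

0: 0x8 (blk 2, set 0) → MISS  vc=[]
1: 0x1b (blk 6, set 0) → MISS  vc=[2]
2: 0x18 (blk 6, set 0) → L1-HIT  vc=[2]
3: 0x9 (blk 2, set 0) → VC-HIT  vc=[6]
4: 0xb (blk 2, set 0) → L1-HIT  vc=[6]
5: 0x9 (blk 2, set 0) → L1-HIT  vc=[6]
6: 0x8 (blk 2, set 0) → L1-HIT  vc=[6]
7: 0x8 (blk 2, set 0) → L1-HIT  vc=[6]
8: 0x8 (blk 2, set 0) → L1-HIT  vc=[6]
9: 0x10 (blk 4, set 0) → MISS  vc=[6, 2]
10: 0xb (blk 2, set 0) → VC-HIT  vc=[6, 4]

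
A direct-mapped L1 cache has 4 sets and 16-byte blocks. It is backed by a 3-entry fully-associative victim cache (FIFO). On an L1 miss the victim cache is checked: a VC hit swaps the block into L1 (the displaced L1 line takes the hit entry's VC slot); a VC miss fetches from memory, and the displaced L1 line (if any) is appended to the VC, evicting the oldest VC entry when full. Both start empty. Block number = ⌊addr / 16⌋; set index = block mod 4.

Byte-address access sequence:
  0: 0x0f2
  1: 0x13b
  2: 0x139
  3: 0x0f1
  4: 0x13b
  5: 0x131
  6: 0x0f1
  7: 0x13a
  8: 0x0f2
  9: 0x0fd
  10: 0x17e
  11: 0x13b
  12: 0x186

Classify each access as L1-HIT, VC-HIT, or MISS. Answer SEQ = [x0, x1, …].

SEQ = [MISS, MISS, L1-HIT, VC-HIT, VC-HIT, L1-HIT, VC-HIT, VC-HIT, VC-HIT, L1-HIT, MISS, VC-HIT, MISS]

0: 0xf2 (blk 15, set 3) → MISS  vc=[]
1: 0x13b (blk 19, set 3) → MISS  vc=[15]
2: 0x139 (blk 19, set 3) → L1-HIT  vc=[15]
3: 0xf1 (blk 15, set 3) → VC-HIT  vc=[19]
4: 0x13b (blk 19, set 3) → VC-HIT  vc=[15]
5: 0x131 (blk 19, set 3) → L1-HIT  vc=[15]
6: 0xf1 (blk 15, set 3) → VC-HIT  vc=[19]
7: 0x13a (blk 19, set 3) → VC-HIT  vc=[15]
8: 0xf2 (blk 15, set 3) → VC-HIT  vc=[19]
9: 0xfd (blk 15, set 3) → L1-HIT  vc=[19]
10: 0x17e (blk 23, set 3) → MISS  vc=[19, 15]
11: 0x13b (blk 19, set 3) → VC-HIT  vc=[23, 15]
12: 0x186 (blk 24, set 0) → MISS  vc=[23, 15]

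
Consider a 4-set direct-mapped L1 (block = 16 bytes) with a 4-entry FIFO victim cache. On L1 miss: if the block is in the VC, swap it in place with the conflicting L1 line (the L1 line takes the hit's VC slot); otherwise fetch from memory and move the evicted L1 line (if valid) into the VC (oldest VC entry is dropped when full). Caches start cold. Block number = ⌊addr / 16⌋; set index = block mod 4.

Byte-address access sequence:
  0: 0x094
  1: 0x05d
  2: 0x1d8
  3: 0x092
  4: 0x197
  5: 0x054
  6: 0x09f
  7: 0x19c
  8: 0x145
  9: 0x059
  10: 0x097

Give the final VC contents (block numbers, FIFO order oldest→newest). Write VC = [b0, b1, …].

  [0] addr=0x94 blk=9 s=1: MISS | VC []
  [1] addr=0x5d blk=5 s=1: MISS | VC [9]
  [2] addr=0x1d8 blk=29 s=1: MISS | VC [9, 5]
  [3] addr=0x92 blk=9 s=1: VC-HIT | VC [29, 5]
  [4] addr=0x197 blk=25 s=1: MISS | VC [29, 5, 9]
  [5] addr=0x54 blk=5 s=1: VC-HIT | VC [29, 25, 9]
  [6] addr=0x9f blk=9 s=1: VC-HIT | VC [29, 25, 5]
  [7] addr=0x19c blk=25 s=1: VC-HIT | VC [29, 9, 5]
  [8] addr=0x145 blk=20 s=0: MISS | VC [29, 9, 5]
  [9] addr=0x59 blk=5 s=1: VC-HIT | VC [29, 9, 25]
  [10] addr=0x97 blk=9 s=1: VC-HIT | VC [29, 5, 25]

VC = [29, 5, 25]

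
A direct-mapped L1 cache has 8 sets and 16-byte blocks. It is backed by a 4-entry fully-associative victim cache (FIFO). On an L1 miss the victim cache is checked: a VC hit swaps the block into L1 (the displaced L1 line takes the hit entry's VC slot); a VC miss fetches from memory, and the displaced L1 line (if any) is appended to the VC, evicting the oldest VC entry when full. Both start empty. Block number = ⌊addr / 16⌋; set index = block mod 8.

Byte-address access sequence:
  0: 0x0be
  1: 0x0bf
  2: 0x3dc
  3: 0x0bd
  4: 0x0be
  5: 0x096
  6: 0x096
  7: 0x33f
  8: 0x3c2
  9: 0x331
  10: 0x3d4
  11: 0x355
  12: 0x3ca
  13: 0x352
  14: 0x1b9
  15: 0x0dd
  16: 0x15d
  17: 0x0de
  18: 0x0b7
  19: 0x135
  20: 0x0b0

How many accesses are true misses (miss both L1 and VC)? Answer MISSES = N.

MISSES = 11

0: 0xbe (blk 11, set 3) → MISS  vc=[]
1: 0xbf (blk 11, set 3) → L1-HIT  vc=[]
2: 0x3dc (blk 61, set 5) → MISS  vc=[]
3: 0xbd (blk 11, set 3) → L1-HIT  vc=[]
4: 0xbe (blk 11, set 3) → L1-HIT  vc=[]
5: 0x96 (blk 9, set 1) → MISS  vc=[]
6: 0x96 (blk 9, set 1) → L1-HIT  vc=[]
7: 0x33f (blk 51, set 3) → MISS  vc=[11]
8: 0x3c2 (blk 60, set 4) → MISS  vc=[11]
9: 0x331 (blk 51, set 3) → L1-HIT  vc=[11]
10: 0x3d4 (blk 61, set 5) → L1-HIT  vc=[11]
11: 0x355 (blk 53, set 5) → MISS  vc=[11, 61]
12: 0x3ca (blk 60, set 4) → L1-HIT  vc=[11, 61]
13: 0x352 (blk 53, set 5) → L1-HIT  vc=[11, 61]
14: 0x1b9 (blk 27, set 3) → MISS  vc=[11, 61, 51]
15: 0xdd (blk 13, set 5) → MISS  vc=[11, 61, 51, 53]
16: 0x15d (blk 21, set 5) → MISS  vc=[61, 51, 53, 13]
17: 0xde (blk 13, set 5) → VC-HIT  vc=[61, 51, 53, 21]
18: 0xb7 (blk 11, set 3) → MISS  vc=[51, 53, 21, 27]
19: 0x135 (blk 19, set 3) → MISS  vc=[53, 21, 27, 11]
20: 0xb0 (blk 11, set 3) → VC-HIT  vc=[53, 21, 27, 19]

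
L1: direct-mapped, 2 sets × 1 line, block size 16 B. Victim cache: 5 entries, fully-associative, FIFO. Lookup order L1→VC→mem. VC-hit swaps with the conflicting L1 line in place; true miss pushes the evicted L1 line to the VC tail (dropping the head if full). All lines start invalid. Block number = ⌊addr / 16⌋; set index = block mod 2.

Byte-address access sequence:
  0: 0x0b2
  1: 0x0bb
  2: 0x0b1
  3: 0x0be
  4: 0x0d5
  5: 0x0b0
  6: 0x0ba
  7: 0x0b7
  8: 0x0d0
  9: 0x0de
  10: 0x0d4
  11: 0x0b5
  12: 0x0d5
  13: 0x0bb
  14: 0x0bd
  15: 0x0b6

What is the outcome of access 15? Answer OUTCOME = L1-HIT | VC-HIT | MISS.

OUTCOME = L1-HIT

0: 0xb2 (blk 11, set 1) → MISS  vc=[]
1: 0xbb (blk 11, set 1) → L1-HIT  vc=[]
2: 0xb1 (blk 11, set 1) → L1-HIT  vc=[]
3: 0xbe (blk 11, set 1) → L1-HIT  vc=[]
4: 0xd5 (blk 13, set 1) → MISS  vc=[11]
5: 0xb0 (blk 11, set 1) → VC-HIT  vc=[13]
6: 0xba (blk 11, set 1) → L1-HIT  vc=[13]
7: 0xb7 (blk 11, set 1) → L1-HIT  vc=[13]
8: 0xd0 (blk 13, set 1) → VC-HIT  vc=[11]
9: 0xde (blk 13, set 1) → L1-HIT  vc=[11]
10: 0xd4 (blk 13, set 1) → L1-HIT  vc=[11]
11: 0xb5 (blk 11, set 1) → VC-HIT  vc=[13]
12: 0xd5 (blk 13, set 1) → VC-HIT  vc=[11]
13: 0xbb (blk 11, set 1) → VC-HIT  vc=[13]
14: 0xbd (blk 11, set 1) → L1-HIT  vc=[13]
15: 0xb6 (blk 11, set 1) → L1-HIT  vc=[13]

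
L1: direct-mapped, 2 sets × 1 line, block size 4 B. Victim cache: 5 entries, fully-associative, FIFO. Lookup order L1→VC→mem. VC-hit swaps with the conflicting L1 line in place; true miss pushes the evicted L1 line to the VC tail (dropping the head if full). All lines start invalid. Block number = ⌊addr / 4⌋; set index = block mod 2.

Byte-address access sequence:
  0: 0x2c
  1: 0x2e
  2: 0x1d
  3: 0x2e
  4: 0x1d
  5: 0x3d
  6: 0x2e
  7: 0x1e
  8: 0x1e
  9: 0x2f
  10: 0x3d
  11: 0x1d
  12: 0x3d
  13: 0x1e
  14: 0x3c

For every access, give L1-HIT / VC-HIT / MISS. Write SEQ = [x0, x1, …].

  [0] addr=0x2c blk=11 s=1: MISS | VC []
  [1] addr=0x2e blk=11 s=1: L1-HIT | VC []
  [2] addr=0x1d blk=7 s=1: MISS | VC [11]
  [3] addr=0x2e blk=11 s=1: VC-HIT | VC [7]
  [4] addr=0x1d blk=7 s=1: VC-HIT | VC [11]
  [5] addr=0x3d blk=15 s=1: MISS | VC [11, 7]
  [6] addr=0x2e blk=11 s=1: VC-HIT | VC [15, 7]
  [7] addr=0x1e blk=7 s=1: VC-HIT | VC [15, 11]
  [8] addr=0x1e blk=7 s=1: L1-HIT | VC [15, 11]
  [9] addr=0x2f blk=11 s=1: VC-HIT | VC [15, 7]
  [10] addr=0x3d blk=15 s=1: VC-HIT | VC [11, 7]
  [11] addr=0x1d blk=7 s=1: VC-HIT | VC [11, 15]
  [12] addr=0x3d blk=15 s=1: VC-HIT | VC [11, 7]
  [13] addr=0x1e blk=7 s=1: VC-HIT | VC [11, 15]
  [14] addr=0x3c blk=15 s=1: VC-HIT | VC [11, 7]

SEQ = [MISS, L1-HIT, MISS, VC-HIT, VC-HIT, MISS, VC-HIT, VC-HIT, L1-HIT, VC-HIT, VC-HIT, VC-HIT, VC-HIT, VC-HIT, VC-HIT]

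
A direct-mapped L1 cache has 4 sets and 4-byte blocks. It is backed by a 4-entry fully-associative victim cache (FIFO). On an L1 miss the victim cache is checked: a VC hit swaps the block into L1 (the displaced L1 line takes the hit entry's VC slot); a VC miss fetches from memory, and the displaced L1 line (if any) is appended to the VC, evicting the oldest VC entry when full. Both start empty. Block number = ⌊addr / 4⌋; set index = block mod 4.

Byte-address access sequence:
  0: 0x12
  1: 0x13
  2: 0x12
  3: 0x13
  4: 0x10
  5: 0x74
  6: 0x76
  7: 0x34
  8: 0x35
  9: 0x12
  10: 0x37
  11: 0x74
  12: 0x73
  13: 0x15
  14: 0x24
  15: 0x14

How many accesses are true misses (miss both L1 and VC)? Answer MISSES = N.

  [0] addr=0x12 blk=4 s=0: MISS | VC []
  [1] addr=0x13 blk=4 s=0: L1-HIT | VC []
  [2] addr=0x12 blk=4 s=0: L1-HIT | VC []
  [3] addr=0x13 blk=4 s=0: L1-HIT | VC []
  [4] addr=0x10 blk=4 s=0: L1-HIT | VC []
  [5] addr=0x74 blk=29 s=1: MISS | VC []
  [6] addr=0x76 blk=29 s=1: L1-HIT | VC []
  [7] addr=0x34 blk=13 s=1: MISS | VC [29]
  [8] addr=0x35 blk=13 s=1: L1-HIT | VC [29]
  [9] addr=0x12 blk=4 s=0: L1-HIT | VC [29]
  [10] addr=0x37 blk=13 s=1: L1-HIT | VC [29]
  [11] addr=0x74 blk=29 s=1: VC-HIT | VC [13]
  [12] addr=0x73 blk=28 s=0: MISS | VC [13, 4]
  [13] addr=0x15 blk=5 s=1: MISS | VC [13, 4, 29]
  [14] addr=0x24 blk=9 s=1: MISS | VC [13, 4, 29, 5]
  [15] addr=0x14 blk=5 s=1: VC-HIT | VC [13, 4, 29, 9]

MISSES = 6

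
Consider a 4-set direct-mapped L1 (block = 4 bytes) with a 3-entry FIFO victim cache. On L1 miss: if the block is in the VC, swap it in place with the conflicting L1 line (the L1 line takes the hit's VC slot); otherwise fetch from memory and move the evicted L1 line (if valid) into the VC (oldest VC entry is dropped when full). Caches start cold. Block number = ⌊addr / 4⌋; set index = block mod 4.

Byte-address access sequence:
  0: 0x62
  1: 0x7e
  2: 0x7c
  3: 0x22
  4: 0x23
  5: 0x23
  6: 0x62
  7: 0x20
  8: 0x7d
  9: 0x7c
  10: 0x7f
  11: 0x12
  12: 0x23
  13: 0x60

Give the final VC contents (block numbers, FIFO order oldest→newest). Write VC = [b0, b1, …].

VC = [8, 4]

#0 0x62→b24/s0 MISS; vc=[]
#1 0x7e→b31/s3 MISS; vc=[]
#2 0x7c→b31/s3 L1-HIT; vc=[]
#3 0x22→b8/s0 MISS; vc=[24]
#4 0x23→b8/s0 L1-HIT; vc=[24]
#5 0x23→b8/s0 L1-HIT; vc=[24]
#6 0x62→b24/s0 VC-HIT; vc=[8]
#7 0x20→b8/s0 VC-HIT; vc=[24]
#8 0x7d→b31/s3 L1-HIT; vc=[24]
#9 0x7c→b31/s3 L1-HIT; vc=[24]
#10 0x7f→b31/s3 L1-HIT; vc=[24]
#11 0x12→b4/s0 MISS; vc=[24,8]
#12 0x23→b8/s0 VC-HIT; vc=[24,4]
#13 0x60→b24/s0 VC-HIT; vc=[8,4]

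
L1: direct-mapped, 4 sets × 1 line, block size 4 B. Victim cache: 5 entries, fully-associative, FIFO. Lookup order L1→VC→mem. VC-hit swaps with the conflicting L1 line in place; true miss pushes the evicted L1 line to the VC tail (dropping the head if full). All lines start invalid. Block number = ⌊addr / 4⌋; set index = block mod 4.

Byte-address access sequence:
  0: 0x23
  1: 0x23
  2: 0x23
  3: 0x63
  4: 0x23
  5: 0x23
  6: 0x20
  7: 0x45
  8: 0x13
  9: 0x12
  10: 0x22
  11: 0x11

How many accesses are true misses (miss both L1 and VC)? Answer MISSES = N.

0: 0x23 (blk 8, set 0) → MISS  vc=[]
1: 0x23 (blk 8, set 0) → L1-HIT  vc=[]
2: 0x23 (blk 8, set 0) → L1-HIT  vc=[]
3: 0x63 (blk 24, set 0) → MISS  vc=[8]
4: 0x23 (blk 8, set 0) → VC-HIT  vc=[24]
5: 0x23 (blk 8, set 0) → L1-HIT  vc=[24]
6: 0x20 (blk 8, set 0) → L1-HIT  vc=[24]
7: 0x45 (blk 17, set 1) → MISS  vc=[24]
8: 0x13 (blk 4, set 0) → MISS  vc=[24, 8]
9: 0x12 (blk 4, set 0) → L1-HIT  vc=[24, 8]
10: 0x22 (blk 8, set 0) → VC-HIT  vc=[24, 4]
11: 0x11 (blk 4, set 0) → VC-HIT  vc=[24, 8]

MISSES = 4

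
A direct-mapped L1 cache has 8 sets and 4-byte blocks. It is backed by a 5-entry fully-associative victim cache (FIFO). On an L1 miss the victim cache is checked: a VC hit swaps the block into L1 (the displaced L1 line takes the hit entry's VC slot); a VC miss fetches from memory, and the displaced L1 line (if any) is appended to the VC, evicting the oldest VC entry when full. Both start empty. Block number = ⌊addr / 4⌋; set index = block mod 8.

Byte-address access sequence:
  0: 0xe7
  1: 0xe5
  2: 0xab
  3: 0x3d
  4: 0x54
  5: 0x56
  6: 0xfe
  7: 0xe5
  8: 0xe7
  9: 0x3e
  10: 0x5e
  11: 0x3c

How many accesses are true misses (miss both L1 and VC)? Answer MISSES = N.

MISSES = 6

  [0] addr=0xe7 blk=57 s=1: MISS | VC []
  [1] addr=0xe5 blk=57 s=1: L1-HIT | VC []
  [2] addr=0xab blk=42 s=2: MISS | VC []
  [3] addr=0x3d blk=15 s=7: MISS | VC []
  [4] addr=0x54 blk=21 s=5: MISS | VC []
  [5] addr=0x56 blk=21 s=5: L1-HIT | VC []
  [6] addr=0xfe blk=63 s=7: MISS | VC [15]
  [7] addr=0xe5 blk=57 s=1: L1-HIT | VC [15]
  [8] addr=0xe7 blk=57 s=1: L1-HIT | VC [15]
  [9] addr=0x3e blk=15 s=7: VC-HIT | VC [63]
  [10] addr=0x5e blk=23 s=7: MISS | VC [63, 15]
  [11] addr=0x3c blk=15 s=7: VC-HIT | VC [63, 23]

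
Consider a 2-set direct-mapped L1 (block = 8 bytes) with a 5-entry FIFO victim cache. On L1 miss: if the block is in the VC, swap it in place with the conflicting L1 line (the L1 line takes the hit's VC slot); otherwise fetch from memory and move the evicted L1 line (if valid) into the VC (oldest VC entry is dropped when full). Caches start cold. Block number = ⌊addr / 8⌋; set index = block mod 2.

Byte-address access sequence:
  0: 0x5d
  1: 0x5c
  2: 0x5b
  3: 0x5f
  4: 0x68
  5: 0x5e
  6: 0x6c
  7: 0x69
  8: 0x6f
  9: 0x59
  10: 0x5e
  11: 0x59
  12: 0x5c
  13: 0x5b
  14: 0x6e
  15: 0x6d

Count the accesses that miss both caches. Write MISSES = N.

MISSES = 2

  [0] addr=0x5d blk=11 s=1: MISS | VC []
  [1] addr=0x5c blk=11 s=1: L1-HIT | VC []
  [2] addr=0x5b blk=11 s=1: L1-HIT | VC []
  [3] addr=0x5f blk=11 s=1: L1-HIT | VC []
  [4] addr=0x68 blk=13 s=1: MISS | VC [11]
  [5] addr=0x5e blk=11 s=1: VC-HIT | VC [13]
  [6] addr=0x6c blk=13 s=1: VC-HIT | VC [11]
  [7] addr=0x69 blk=13 s=1: L1-HIT | VC [11]
  [8] addr=0x6f blk=13 s=1: L1-HIT | VC [11]
  [9] addr=0x59 blk=11 s=1: VC-HIT | VC [13]
  [10] addr=0x5e blk=11 s=1: L1-HIT | VC [13]
  [11] addr=0x59 blk=11 s=1: L1-HIT | VC [13]
  [12] addr=0x5c blk=11 s=1: L1-HIT | VC [13]
  [13] addr=0x5b blk=11 s=1: L1-HIT | VC [13]
  [14] addr=0x6e blk=13 s=1: VC-HIT | VC [11]
  [15] addr=0x6d blk=13 s=1: L1-HIT | VC [11]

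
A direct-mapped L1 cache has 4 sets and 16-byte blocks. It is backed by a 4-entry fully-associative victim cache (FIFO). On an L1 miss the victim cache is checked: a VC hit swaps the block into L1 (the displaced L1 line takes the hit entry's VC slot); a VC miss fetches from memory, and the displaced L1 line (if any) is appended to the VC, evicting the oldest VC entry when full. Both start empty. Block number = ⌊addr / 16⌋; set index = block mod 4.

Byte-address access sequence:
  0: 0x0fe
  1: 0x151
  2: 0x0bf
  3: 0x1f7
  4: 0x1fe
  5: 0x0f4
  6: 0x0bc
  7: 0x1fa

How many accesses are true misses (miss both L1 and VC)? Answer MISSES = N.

#0 0xfe→b15/s3 MISS; vc=[]
#1 0x151→b21/s1 MISS; vc=[]
#2 0xbf→b11/s3 MISS; vc=[15]
#3 0x1f7→b31/s3 MISS; vc=[15,11]
#4 0x1fe→b31/s3 L1-HIT; vc=[15,11]
#5 0xf4→b15/s3 VC-HIT; vc=[31,11]
#6 0xbc→b11/s3 VC-HIT; vc=[31,15]
#7 0x1fa→b31/s3 VC-HIT; vc=[11,15]

MISSES = 4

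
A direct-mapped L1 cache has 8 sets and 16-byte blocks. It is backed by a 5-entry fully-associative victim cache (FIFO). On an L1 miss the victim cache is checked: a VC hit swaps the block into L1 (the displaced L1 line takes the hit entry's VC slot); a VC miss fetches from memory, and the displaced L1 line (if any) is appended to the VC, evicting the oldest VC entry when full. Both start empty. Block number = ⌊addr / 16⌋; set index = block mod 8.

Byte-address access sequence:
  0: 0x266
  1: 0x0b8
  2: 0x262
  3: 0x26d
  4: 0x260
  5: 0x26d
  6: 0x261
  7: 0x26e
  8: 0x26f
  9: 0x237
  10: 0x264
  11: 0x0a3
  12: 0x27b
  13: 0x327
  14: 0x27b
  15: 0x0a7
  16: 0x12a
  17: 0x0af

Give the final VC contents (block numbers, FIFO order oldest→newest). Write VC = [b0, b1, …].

VC = [11, 50, 18]

#0 0x266→b38/s6 MISS; vc=[]
#1 0xb8→b11/s3 MISS; vc=[]
#2 0x262→b38/s6 L1-HIT; vc=[]
#3 0x26d→b38/s6 L1-HIT; vc=[]
#4 0x260→b38/s6 L1-HIT; vc=[]
#5 0x26d→b38/s6 L1-HIT; vc=[]
#6 0x261→b38/s6 L1-HIT; vc=[]
#7 0x26e→b38/s6 L1-HIT; vc=[]
#8 0x26f→b38/s6 L1-HIT; vc=[]
#9 0x237→b35/s3 MISS; vc=[11]
#10 0x264→b38/s6 L1-HIT; vc=[11]
#11 0xa3→b10/s2 MISS; vc=[11]
#12 0x27b→b39/s7 MISS; vc=[11]
#13 0x327→b50/s2 MISS; vc=[11,10]
#14 0x27b→b39/s7 L1-HIT; vc=[11,10]
#15 0xa7→b10/s2 VC-HIT; vc=[11,50]
#16 0x12a→b18/s2 MISS; vc=[11,50,10]
#17 0xaf→b10/s2 VC-HIT; vc=[11,50,18]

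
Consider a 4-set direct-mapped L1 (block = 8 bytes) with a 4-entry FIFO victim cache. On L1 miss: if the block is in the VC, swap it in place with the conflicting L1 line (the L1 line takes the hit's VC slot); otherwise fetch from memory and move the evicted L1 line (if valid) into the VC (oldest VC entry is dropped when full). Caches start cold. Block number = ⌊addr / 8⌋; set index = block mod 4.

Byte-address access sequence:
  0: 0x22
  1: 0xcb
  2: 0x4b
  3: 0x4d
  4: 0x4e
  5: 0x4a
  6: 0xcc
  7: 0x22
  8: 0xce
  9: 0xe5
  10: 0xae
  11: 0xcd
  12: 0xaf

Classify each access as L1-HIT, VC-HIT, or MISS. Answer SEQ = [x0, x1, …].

  [0] addr=0x22 blk=4 s=0: MISS | VC []
  [1] addr=0xcb blk=25 s=1: MISS | VC []
  [2] addr=0x4b blk=9 s=1: MISS | VC [25]
  [3] addr=0x4d blk=9 s=1: L1-HIT | VC [25]
  [4] addr=0x4e blk=9 s=1: L1-HIT | VC [25]
  [5] addr=0x4a blk=9 s=1: L1-HIT | VC [25]
  [6] addr=0xcc blk=25 s=1: VC-HIT | VC [9]
  [7] addr=0x22 blk=4 s=0: L1-HIT | VC [9]
  [8] addr=0xce blk=25 s=1: L1-HIT | VC [9]
  [9] addr=0xe5 blk=28 s=0: MISS | VC [9, 4]
  [10] addr=0xae blk=21 s=1: MISS | VC [9, 4, 25]
  [11] addr=0xcd blk=25 s=1: VC-HIT | VC [9, 4, 21]
  [12] addr=0xaf blk=21 s=1: VC-HIT | VC [9, 4, 25]

SEQ = [MISS, MISS, MISS, L1-HIT, L1-HIT, L1-HIT, VC-HIT, L1-HIT, L1-HIT, MISS, MISS, VC-HIT, VC-HIT]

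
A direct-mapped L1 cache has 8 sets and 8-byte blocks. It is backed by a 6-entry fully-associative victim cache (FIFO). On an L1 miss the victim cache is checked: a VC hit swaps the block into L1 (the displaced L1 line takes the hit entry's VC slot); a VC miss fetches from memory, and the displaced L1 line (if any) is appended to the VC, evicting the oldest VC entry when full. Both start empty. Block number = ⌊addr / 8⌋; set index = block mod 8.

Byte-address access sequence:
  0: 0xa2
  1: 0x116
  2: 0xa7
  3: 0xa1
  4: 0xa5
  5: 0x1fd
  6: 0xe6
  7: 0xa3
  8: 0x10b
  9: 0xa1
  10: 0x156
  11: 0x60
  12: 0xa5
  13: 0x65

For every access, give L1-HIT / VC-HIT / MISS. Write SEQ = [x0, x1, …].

SEQ = [MISS, MISS, L1-HIT, L1-HIT, L1-HIT, MISS, MISS, VC-HIT, MISS, L1-HIT, MISS, MISS, VC-HIT, VC-HIT]

0: 0xa2 (blk 20, set 4) → MISS  vc=[]
1: 0x116 (blk 34, set 2) → MISS  vc=[]
2: 0xa7 (blk 20, set 4) → L1-HIT  vc=[]
3: 0xa1 (blk 20, set 4) → L1-HIT  vc=[]
4: 0xa5 (blk 20, set 4) → L1-HIT  vc=[]
5: 0x1fd (blk 63, set 7) → MISS  vc=[]
6: 0xe6 (blk 28, set 4) → MISS  vc=[20]
7: 0xa3 (blk 20, set 4) → VC-HIT  vc=[28]
8: 0x10b (blk 33, set 1) → MISS  vc=[28]
9: 0xa1 (blk 20, set 4) → L1-HIT  vc=[28]
10: 0x156 (blk 42, set 2) → MISS  vc=[28, 34]
11: 0x60 (blk 12, set 4) → MISS  vc=[28, 34, 20]
12: 0xa5 (blk 20, set 4) → VC-HIT  vc=[28, 34, 12]
13: 0x65 (blk 12, set 4) → VC-HIT  vc=[28, 34, 20]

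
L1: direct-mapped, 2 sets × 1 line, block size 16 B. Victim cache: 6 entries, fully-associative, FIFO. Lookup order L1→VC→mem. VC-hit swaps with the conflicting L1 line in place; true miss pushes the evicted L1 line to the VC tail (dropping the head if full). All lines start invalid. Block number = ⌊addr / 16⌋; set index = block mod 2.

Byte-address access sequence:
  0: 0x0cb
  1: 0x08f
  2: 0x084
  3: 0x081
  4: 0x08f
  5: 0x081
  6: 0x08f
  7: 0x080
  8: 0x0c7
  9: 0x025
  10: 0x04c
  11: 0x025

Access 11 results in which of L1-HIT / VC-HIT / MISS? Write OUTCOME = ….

OUTCOME = VC-HIT

  [0] addr=0xcb blk=12 s=0: MISS | VC []
  [1] addr=0x8f blk=8 s=0: MISS | VC [12]
  [2] addr=0x84 blk=8 s=0: L1-HIT | VC [12]
  [3] addr=0x81 blk=8 s=0: L1-HIT | VC [12]
  [4] addr=0x8f blk=8 s=0: L1-HIT | VC [12]
  [5] addr=0x81 blk=8 s=0: L1-HIT | VC [12]
  [6] addr=0x8f blk=8 s=0: L1-HIT | VC [12]
  [7] addr=0x80 blk=8 s=0: L1-HIT | VC [12]
  [8] addr=0xc7 blk=12 s=0: VC-HIT | VC [8]
  [9] addr=0x25 blk=2 s=0: MISS | VC [8, 12]
  [10] addr=0x4c blk=4 s=0: MISS | VC [8, 12, 2]
  [11] addr=0x25 blk=2 s=0: VC-HIT | VC [8, 12, 4]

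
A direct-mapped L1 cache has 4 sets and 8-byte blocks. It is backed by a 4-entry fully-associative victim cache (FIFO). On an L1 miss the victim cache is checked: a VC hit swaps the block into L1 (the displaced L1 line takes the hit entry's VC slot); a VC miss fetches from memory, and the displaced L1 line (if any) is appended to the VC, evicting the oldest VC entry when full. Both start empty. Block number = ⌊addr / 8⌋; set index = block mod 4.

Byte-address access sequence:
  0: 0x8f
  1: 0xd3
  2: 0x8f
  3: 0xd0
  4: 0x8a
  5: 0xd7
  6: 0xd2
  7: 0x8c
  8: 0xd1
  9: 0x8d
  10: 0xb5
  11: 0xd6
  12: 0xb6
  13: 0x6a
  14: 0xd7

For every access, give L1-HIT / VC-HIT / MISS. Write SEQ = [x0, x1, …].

SEQ = [MISS, MISS, L1-HIT, L1-HIT, L1-HIT, L1-HIT, L1-HIT, L1-HIT, L1-HIT, L1-HIT, MISS, VC-HIT, VC-HIT, MISS, VC-HIT]

0: 0x8f (blk 17, set 1) → MISS  vc=[]
1: 0xd3 (blk 26, set 2) → MISS  vc=[]
2: 0x8f (blk 17, set 1) → L1-HIT  vc=[]
3: 0xd0 (blk 26, set 2) → L1-HIT  vc=[]
4: 0x8a (blk 17, set 1) → L1-HIT  vc=[]
5: 0xd7 (blk 26, set 2) → L1-HIT  vc=[]
6: 0xd2 (blk 26, set 2) → L1-HIT  vc=[]
7: 0x8c (blk 17, set 1) → L1-HIT  vc=[]
8: 0xd1 (blk 26, set 2) → L1-HIT  vc=[]
9: 0x8d (blk 17, set 1) → L1-HIT  vc=[]
10: 0xb5 (blk 22, set 2) → MISS  vc=[26]
11: 0xd6 (blk 26, set 2) → VC-HIT  vc=[22]
12: 0xb6 (blk 22, set 2) → VC-HIT  vc=[26]
13: 0x6a (blk 13, set 1) → MISS  vc=[26, 17]
14: 0xd7 (blk 26, set 2) → VC-HIT  vc=[22, 17]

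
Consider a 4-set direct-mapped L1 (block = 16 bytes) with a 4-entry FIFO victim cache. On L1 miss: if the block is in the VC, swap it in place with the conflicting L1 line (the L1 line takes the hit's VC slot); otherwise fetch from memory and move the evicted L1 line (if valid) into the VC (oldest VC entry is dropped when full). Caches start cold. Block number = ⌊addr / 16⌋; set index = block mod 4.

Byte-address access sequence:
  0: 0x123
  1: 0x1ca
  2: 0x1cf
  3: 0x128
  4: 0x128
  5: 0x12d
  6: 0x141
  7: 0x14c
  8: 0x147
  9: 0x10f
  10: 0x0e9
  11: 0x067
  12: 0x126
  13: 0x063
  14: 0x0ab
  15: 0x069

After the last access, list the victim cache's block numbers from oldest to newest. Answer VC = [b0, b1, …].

  [0] addr=0x123 blk=18 s=2: MISS | VC []
  [1] addr=0x1ca blk=28 s=0: MISS | VC []
  [2] addr=0x1cf blk=28 s=0: L1-HIT | VC []
  [3] addr=0x128 blk=18 s=2: L1-HIT | VC []
  [4] addr=0x128 blk=18 s=2: L1-HIT | VC []
  [5] addr=0x12d blk=18 s=2: L1-HIT | VC []
  [6] addr=0x141 blk=20 s=0: MISS | VC [28]
  [7] addr=0x14c blk=20 s=0: L1-HIT | VC [28]
  [8] addr=0x147 blk=20 s=0: L1-HIT | VC [28]
  [9] addr=0x10f blk=16 s=0: MISS | VC [28, 20]
  [10] addr=0xe9 blk=14 s=2: MISS | VC [28, 20, 18]
  [11] addr=0x67 blk=6 s=2: MISS | VC [28, 20, 18, 14]
  [12] addr=0x126 blk=18 s=2: VC-HIT | VC [28, 20, 6, 14]
  [13] addr=0x63 blk=6 s=2: VC-HIT | VC [28, 20, 18, 14]
  [14] addr=0xab blk=10 s=2: MISS | VC [20, 18, 14, 6]
  [15] addr=0x69 blk=6 s=2: VC-HIT | VC [20, 18, 14, 10]

VC = [20, 18, 14, 10]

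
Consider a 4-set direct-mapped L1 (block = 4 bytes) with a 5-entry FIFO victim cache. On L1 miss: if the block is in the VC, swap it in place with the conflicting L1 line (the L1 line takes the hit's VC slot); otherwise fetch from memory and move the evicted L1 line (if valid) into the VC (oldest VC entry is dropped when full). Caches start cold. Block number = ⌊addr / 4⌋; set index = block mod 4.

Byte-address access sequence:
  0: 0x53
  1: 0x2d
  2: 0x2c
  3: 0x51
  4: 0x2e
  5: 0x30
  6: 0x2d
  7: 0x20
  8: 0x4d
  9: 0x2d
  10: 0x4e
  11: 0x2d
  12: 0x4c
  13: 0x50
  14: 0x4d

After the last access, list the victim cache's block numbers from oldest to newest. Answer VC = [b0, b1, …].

  [0] addr=0x53 blk=20 s=0: MISS | VC []
  [1] addr=0x2d blk=11 s=3: MISS | VC []
  [2] addr=0x2c blk=11 s=3: L1-HIT | VC []
  [3] addr=0x51 blk=20 s=0: L1-HIT | VC []
  [4] addr=0x2e blk=11 s=3: L1-HIT | VC []
  [5] addr=0x30 blk=12 s=0: MISS | VC [20]
  [6] addr=0x2d blk=11 s=3: L1-HIT | VC [20]
  [7] addr=0x20 blk=8 s=0: MISS | VC [20, 12]
  [8] addr=0x4d blk=19 s=3: MISS | VC [20, 12, 11]
  [9] addr=0x2d blk=11 s=3: VC-HIT | VC [20, 12, 19]
  [10] addr=0x4e blk=19 s=3: VC-HIT | VC [20, 12, 11]
  [11] addr=0x2d blk=11 s=3: VC-HIT | VC [20, 12, 19]
  [12] addr=0x4c blk=19 s=3: VC-HIT | VC [20, 12, 11]
  [13] addr=0x50 blk=20 s=0: VC-HIT | VC [8, 12, 11]
  [14] addr=0x4d blk=19 s=3: L1-HIT | VC [8, 12, 11]

VC = [8, 12, 11]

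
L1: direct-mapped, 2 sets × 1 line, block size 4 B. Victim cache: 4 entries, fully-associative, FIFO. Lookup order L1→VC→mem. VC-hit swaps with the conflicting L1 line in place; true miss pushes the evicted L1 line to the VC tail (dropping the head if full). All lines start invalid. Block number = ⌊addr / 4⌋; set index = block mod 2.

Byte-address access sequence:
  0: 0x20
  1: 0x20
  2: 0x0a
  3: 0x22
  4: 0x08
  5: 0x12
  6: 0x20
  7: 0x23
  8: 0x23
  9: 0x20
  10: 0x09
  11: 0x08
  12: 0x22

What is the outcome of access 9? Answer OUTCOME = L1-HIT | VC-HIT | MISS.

0: 0x20 (blk 8, set 0) → MISS  vc=[]
1: 0x20 (blk 8, set 0) → L1-HIT  vc=[]
2: 0xa (blk 2, set 0) → MISS  vc=[8]
3: 0x22 (blk 8, set 0) → VC-HIT  vc=[2]
4: 0x8 (blk 2, set 0) → VC-HIT  vc=[8]
5: 0x12 (blk 4, set 0) → MISS  vc=[8, 2]
6: 0x20 (blk 8, set 0) → VC-HIT  vc=[4, 2]
7: 0x23 (blk 8, set 0) → L1-HIT  vc=[4, 2]
8: 0x23 (blk 8, set 0) → L1-HIT  vc=[4, 2]
9: 0x20 (blk 8, set 0) → L1-HIT  vc=[4, 2]
10: 0x9 (blk 2, set 0) → VC-HIT  vc=[4, 8]
11: 0x8 (blk 2, set 0) → L1-HIT  vc=[4, 8]
12: 0x22 (blk 8, set 0) → VC-HIT  vc=[4, 2]

OUTCOME = L1-HIT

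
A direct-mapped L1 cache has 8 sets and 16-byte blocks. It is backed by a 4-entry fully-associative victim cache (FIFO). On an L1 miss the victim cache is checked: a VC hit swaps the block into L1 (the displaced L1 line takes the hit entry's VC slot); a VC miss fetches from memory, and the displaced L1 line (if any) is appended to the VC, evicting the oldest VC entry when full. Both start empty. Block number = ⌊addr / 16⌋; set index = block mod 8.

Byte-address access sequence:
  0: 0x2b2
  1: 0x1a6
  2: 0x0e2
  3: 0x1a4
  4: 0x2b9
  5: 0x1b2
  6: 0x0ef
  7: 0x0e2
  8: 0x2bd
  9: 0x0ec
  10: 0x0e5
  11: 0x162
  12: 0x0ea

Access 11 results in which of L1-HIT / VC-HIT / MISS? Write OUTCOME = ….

0: 0x2b2 (blk 43, set 3) → MISS  vc=[]
1: 0x1a6 (blk 26, set 2) → MISS  vc=[]
2: 0xe2 (blk 14, set 6) → MISS  vc=[]
3: 0x1a4 (blk 26, set 2) → L1-HIT  vc=[]
4: 0x2b9 (blk 43, set 3) → L1-HIT  vc=[]
5: 0x1b2 (blk 27, set 3) → MISS  vc=[43]
6: 0xef (blk 14, set 6) → L1-HIT  vc=[43]
7: 0xe2 (blk 14, set 6) → L1-HIT  vc=[43]
8: 0x2bd (blk 43, set 3) → VC-HIT  vc=[27]
9: 0xec (blk 14, set 6) → L1-HIT  vc=[27]
10: 0xe5 (blk 14, set 6) → L1-HIT  vc=[27]
11: 0x162 (blk 22, set 6) → MISS  vc=[27, 14]
12: 0xea (blk 14, set 6) → VC-HIT  vc=[27, 22]

OUTCOME = MISS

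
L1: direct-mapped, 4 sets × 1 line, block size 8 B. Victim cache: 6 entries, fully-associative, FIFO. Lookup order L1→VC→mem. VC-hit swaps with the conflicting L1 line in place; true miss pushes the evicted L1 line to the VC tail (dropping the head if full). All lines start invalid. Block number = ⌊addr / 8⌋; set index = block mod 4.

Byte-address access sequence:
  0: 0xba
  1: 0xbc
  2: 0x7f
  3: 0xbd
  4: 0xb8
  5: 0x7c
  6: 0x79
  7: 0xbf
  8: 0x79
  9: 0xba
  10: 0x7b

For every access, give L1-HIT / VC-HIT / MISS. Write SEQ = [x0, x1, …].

SEQ = [MISS, L1-HIT, MISS, VC-HIT, L1-HIT, VC-HIT, L1-HIT, VC-HIT, VC-HIT, VC-HIT, VC-HIT]

  [0] addr=0xba blk=23 s=3: MISS | VC []
  [1] addr=0xbc blk=23 s=3: L1-HIT | VC []
  [2] addr=0x7f blk=15 s=3: MISS | VC [23]
  [3] addr=0xbd blk=23 s=3: VC-HIT | VC [15]
  [4] addr=0xb8 blk=23 s=3: L1-HIT | VC [15]
  [5] addr=0x7c blk=15 s=3: VC-HIT | VC [23]
  [6] addr=0x79 blk=15 s=3: L1-HIT | VC [23]
  [7] addr=0xbf blk=23 s=3: VC-HIT | VC [15]
  [8] addr=0x79 blk=15 s=3: VC-HIT | VC [23]
  [9] addr=0xba blk=23 s=3: VC-HIT | VC [15]
  [10] addr=0x7b blk=15 s=3: VC-HIT | VC [23]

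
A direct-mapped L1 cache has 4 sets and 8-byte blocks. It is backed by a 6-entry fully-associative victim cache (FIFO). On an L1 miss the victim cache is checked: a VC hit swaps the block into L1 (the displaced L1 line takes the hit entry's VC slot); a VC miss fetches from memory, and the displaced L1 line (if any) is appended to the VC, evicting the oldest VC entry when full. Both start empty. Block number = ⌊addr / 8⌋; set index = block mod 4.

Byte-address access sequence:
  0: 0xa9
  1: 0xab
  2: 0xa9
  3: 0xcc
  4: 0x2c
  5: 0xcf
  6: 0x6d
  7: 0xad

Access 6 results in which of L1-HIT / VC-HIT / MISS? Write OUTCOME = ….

OUTCOME = MISS

0: 0xa9 (blk 21, set 1) → MISS  vc=[]
1: 0xab (blk 21, set 1) → L1-HIT  vc=[]
2: 0xa9 (blk 21, set 1) → L1-HIT  vc=[]
3: 0xcc (blk 25, set 1) → MISS  vc=[21]
4: 0x2c (blk 5, set 1) → MISS  vc=[21, 25]
5: 0xcf (blk 25, set 1) → VC-HIT  vc=[21, 5]
6: 0x6d (blk 13, set 1) → MISS  vc=[21, 5, 25]
7: 0xad (blk 21, set 1) → VC-HIT  vc=[13, 5, 25]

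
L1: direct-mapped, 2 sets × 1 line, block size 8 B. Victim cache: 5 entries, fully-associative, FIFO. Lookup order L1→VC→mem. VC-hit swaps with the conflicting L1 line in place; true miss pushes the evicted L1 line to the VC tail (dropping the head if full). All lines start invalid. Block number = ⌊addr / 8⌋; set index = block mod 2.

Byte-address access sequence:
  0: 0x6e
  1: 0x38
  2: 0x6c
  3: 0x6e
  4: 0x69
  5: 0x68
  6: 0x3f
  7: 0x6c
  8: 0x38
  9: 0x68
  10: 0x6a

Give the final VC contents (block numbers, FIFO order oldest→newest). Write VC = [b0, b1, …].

#0 0x6e→b13/s1 MISS; vc=[]
#1 0x38→b7/s1 MISS; vc=[13]
#2 0x6c→b13/s1 VC-HIT; vc=[7]
#3 0x6e→b13/s1 L1-HIT; vc=[7]
#4 0x69→b13/s1 L1-HIT; vc=[7]
#5 0x68→b13/s1 L1-HIT; vc=[7]
#6 0x3f→b7/s1 VC-HIT; vc=[13]
#7 0x6c→b13/s1 VC-HIT; vc=[7]
#8 0x38→b7/s1 VC-HIT; vc=[13]
#9 0x68→b13/s1 VC-HIT; vc=[7]
#10 0x6a→b13/s1 L1-HIT; vc=[7]

VC = [7]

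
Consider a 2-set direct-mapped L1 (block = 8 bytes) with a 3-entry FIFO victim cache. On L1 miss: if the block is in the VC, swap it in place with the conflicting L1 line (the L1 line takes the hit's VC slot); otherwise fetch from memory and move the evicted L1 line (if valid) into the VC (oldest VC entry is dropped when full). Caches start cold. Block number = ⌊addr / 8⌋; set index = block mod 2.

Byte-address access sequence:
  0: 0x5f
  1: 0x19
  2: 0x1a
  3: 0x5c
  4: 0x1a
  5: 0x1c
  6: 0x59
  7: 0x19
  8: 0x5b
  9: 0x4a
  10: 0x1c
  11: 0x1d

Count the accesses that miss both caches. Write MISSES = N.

MISSES = 3

  [0] addr=0x5f blk=11 s=1: MISS | VC []
  [1] addr=0x19 blk=3 s=1: MISS | VC [11]
  [2] addr=0x1a blk=3 s=1: L1-HIT | VC [11]
  [3] addr=0x5c blk=11 s=1: VC-HIT | VC [3]
  [4] addr=0x1a blk=3 s=1: VC-HIT | VC [11]
  [5] addr=0x1c blk=3 s=1: L1-HIT | VC [11]
  [6] addr=0x59 blk=11 s=1: VC-HIT | VC [3]
  [7] addr=0x19 blk=3 s=1: VC-HIT | VC [11]
  [8] addr=0x5b blk=11 s=1: VC-HIT | VC [3]
  [9] addr=0x4a blk=9 s=1: MISS | VC [3, 11]
  [10] addr=0x1c blk=3 s=1: VC-HIT | VC [9, 11]
  [11] addr=0x1d blk=3 s=1: L1-HIT | VC [9, 11]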